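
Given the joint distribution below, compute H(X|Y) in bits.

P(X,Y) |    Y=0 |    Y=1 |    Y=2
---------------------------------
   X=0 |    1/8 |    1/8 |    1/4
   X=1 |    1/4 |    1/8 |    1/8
0.9387 bits

Using the chain rule: H(X|Y) = H(X,Y) - H(Y)

First, compute H(X,Y) = 2.5000 bits

Marginal P(Y) = (3/8, 1/4, 3/8)
H(Y) = 1.5613 bits

H(X|Y) = H(X,Y) - H(Y) = 2.5000 - 1.5613 = 0.9387 bits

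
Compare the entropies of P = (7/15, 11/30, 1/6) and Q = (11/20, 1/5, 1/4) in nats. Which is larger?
P

Computing entropies in nats:
H(P) = 1.0222
H(Q) = 0.9973

Distribution P has higher entropy.

Intuition: The distribution closer to uniform (more spread out) has higher entropy.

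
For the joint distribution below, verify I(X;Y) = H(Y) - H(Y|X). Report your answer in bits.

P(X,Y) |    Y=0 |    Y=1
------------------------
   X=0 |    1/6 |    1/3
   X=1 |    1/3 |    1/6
I(X;Y) = 0.0817 bits

Mutual information has multiple equivalent forms:
- I(X;Y) = H(X) - H(X|Y)
- I(X;Y) = H(Y) - H(Y|X)
- I(X;Y) = H(X) + H(Y) - H(X,Y)

Computing all quantities:
H(X) = 1.0000, H(Y) = 1.0000, H(X,Y) = 1.9183
H(X|Y) = 0.9183, H(Y|X) = 0.9183

Verification:
H(X) - H(X|Y) = 1.0000 - 0.9183 = 0.0817
H(Y) - H(Y|X) = 1.0000 - 0.9183 = 0.0817
H(X) + H(Y) - H(X,Y) = 1.0000 + 1.0000 - 1.9183 = 0.0817

All forms give I(X;Y) = 0.0817 bits. ✓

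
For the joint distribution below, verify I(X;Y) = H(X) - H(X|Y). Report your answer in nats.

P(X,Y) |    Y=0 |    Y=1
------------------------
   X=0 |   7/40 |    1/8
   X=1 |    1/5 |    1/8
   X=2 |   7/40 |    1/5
I(X;Y) = 0.0087 nats

Mutual information has multiple equivalent forms:
- I(X;Y) = H(X) - H(X|Y)
- I(X;Y) = H(Y) - H(Y|X)
- I(X;Y) = H(X) + H(Y) - H(X,Y)

Computing all quantities:
H(X) = 1.0943, H(Y) = 0.6881, H(X,Y) = 1.7737
H(X|Y) = 1.0855, H(Y|X) = 0.6794

Verification:
H(X) - H(X|Y) = 1.0943 - 1.0855 = 0.0087
H(Y) - H(Y|X) = 0.6881 - 0.6794 = 0.0087
H(X) + H(Y) - H(X,Y) = 1.0943 + 0.6881 - 1.7737 = 0.0087

All forms give I(X;Y) = 0.0087 nats. ✓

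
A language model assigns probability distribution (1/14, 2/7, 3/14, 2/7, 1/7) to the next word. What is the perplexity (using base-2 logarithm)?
4.5378

Perplexity is 2^H (or exp(H) for natural log).

First, H = -Σ p log p = 2.1820 bits
Perplexity = 2^2.1820 = 4.5378

Interpretation: The model's uncertainty is equivalent to choosing uniformly among 4.5 options.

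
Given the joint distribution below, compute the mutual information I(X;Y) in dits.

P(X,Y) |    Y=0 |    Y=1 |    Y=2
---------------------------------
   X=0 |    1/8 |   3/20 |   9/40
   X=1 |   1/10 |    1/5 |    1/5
0.0025 dits

Mutual information: I(X;Y) = H(X) + H(Y) - H(X,Y)

Marginals:
P(X) = (1/2, 1/2), H(X) = 0.3010 dits
P(Y) = (9/40, 7/20, 17/40), H(Y) = 0.4633 dits

Joint entropy: H(X,Y) = 0.7618 dits

I(X;Y) = 0.3010 + 0.4633 - 0.7618 = 0.0025 dits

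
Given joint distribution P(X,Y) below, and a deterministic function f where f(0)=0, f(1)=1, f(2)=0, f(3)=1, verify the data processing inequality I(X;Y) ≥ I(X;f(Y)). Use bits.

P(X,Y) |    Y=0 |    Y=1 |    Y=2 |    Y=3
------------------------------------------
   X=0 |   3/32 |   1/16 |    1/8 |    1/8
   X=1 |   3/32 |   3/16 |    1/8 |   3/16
I(X;Y) = 0.0307, I(X;f(Y)) = 0.0204, inequality holds: 0.0307 ≥ 0.0204

Data Processing Inequality: For any Markov chain X → Y → Z, we have I(X;Y) ≥ I(X;Z).

Here Z = f(Y) is a deterministic function of Y, forming X → Y → Z.

Original I(X;Y) = 0.0307 bits

After applying f:
P(X,Z) where Z=f(Y):
- P(X,Z=0) = P(X,Y=0) + P(X,Y=2)
- P(X,Z=1) = P(X,Y=1) + P(X,Y=3)

I(X;Z) = I(X;f(Y)) = 0.0204 bits

Verification: 0.0307 ≥ 0.0204 ✓

Information cannot be created by processing; the function f can only lose information about X.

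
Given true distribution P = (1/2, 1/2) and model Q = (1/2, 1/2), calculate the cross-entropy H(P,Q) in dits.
0.3010 dits

Cross-entropy: H(P,Q) = -Σ p(x) log q(x)

Alternatively: H(P,Q) = H(P) + D_KL(P||Q)
H(P) = 0.3010 dits
D_KL(P||Q) = 0.0000 dits

H(P,Q) = 0.3010 + 0.0000 = 0.3010 dits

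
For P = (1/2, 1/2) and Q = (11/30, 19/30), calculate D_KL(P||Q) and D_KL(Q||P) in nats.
D_KL(P||Q) = 0.0369, D_KL(Q||P) = 0.0360

KL divergence is not symmetric: D_KL(P||Q) ≠ D_KL(Q||P) in general.

D_KL(P||Q) = 0.0369 nats
D_KL(Q||P) = 0.0360 nats

No, they are not equal!

This asymmetry is why KL divergence is not a true distance metric.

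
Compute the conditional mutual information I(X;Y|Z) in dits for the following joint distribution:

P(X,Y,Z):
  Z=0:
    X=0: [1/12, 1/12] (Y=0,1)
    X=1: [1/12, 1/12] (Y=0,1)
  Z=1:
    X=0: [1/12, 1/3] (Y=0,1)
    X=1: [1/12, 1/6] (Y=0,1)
0.0032 dits

Conditional mutual information: I(X;Y|Z) = H(X|Z) + H(Y|Z) - H(X,Y|Z)

H(Z) = 0.2764
H(X,Z) = 0.5683 → H(X|Z) = 0.2919
H(Y,Z) = 0.5396 → H(Y|Z) = 0.2632
H(X,Y,Z) = 0.8283 → H(X,Y|Z) = 0.5519

I(X;Y|Z) = 0.2919 + 0.2632 - 0.5519 = 0.0032 dits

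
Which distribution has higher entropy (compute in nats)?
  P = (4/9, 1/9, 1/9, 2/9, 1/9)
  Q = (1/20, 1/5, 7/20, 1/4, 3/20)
Q

Computing entropies in nats:
H(P) = 1.4271
H(Q) = 1.4703

Distribution Q has higher entropy.

Intuition: The distribution closer to uniform (more spread out) has higher entropy.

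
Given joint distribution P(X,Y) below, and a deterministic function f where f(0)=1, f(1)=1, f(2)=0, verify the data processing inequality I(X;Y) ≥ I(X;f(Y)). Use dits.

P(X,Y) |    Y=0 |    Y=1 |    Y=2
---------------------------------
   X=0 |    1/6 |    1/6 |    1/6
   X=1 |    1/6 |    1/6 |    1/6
I(X;Y) = 0.0000, I(X;f(Y)) = 0.0000, inequality holds: 0.0000 ≥ 0.0000

Data Processing Inequality: For any Markov chain X → Y → Z, we have I(X;Y) ≥ I(X;Z).

Here Z = f(Y) is a deterministic function of Y, forming X → Y → Z.

Original I(X;Y) = 0.0000 dits

After applying f:
P(X,Z) where Z=f(Y):
- P(X,Z=0) = P(X,Y=2)
- P(X,Z=1) = P(X,Y=0) + P(X,Y=1)

I(X;Z) = I(X;f(Y)) = 0.0000 dits

Verification: 0.0000 ≥ 0.0000 ✓

Information cannot be created by processing; the function f can only lose information about X.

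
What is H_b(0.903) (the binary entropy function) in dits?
0.1383 dits

The binary entropy function is:
H(p) = -p log(p) - (1-p) log(1-p)

H(0.903) = -0.903 × log_10(0.903) - 0.097 × log_10(0.097)
H(0.903) = 0.1383 dits

Note: Binary entropy is maximized at p=0.5 (H=1 bit) and minimized at p=0 or p=1 (H=0).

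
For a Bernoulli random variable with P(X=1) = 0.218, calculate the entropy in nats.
0.5244 nats

The binary entropy function is:
H(p) = -p log(p) - (1-p) log(1-p)

H(0.218) = -0.218 × log_e(0.218) - 0.782 × log_e(0.782)
H(0.218) = 0.5244 nats

Note: Binary entropy is maximized at p=0.5 (H=1 bit) and minimized at p=0 or p=1 (H=0).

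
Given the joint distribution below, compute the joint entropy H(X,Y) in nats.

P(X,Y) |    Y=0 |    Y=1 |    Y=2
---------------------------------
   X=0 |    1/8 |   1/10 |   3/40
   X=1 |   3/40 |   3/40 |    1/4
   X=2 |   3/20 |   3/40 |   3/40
2.0927 nats

Joint entropy is H(X,Y) = -Σ_{x,y} p(x,y) log p(x,y).

Summing over all non-zero entries:
H(X,Y) = -[1/8·log_e(1/8) + 1/10·log_e(1/10) + 3/40·log_e(3/40) + 3/40·log_e(3/40) + 3/40·log_e(3/40) + 1/4·log_e(1/4) + 3/20·log_e(3/20) + 3/40·log_e(3/40) + 3/40·log_e(3/40)]
H(X,Y) = 2.0927 nats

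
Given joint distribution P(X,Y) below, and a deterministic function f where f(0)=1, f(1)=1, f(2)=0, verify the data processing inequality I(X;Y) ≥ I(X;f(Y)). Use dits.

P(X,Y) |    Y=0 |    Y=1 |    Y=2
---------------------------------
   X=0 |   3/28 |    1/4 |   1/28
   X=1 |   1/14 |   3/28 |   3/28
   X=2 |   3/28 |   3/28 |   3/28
I(X;Y) = 0.0263, I(X;f(Y)) = 0.0213, inequality holds: 0.0263 ≥ 0.0213

Data Processing Inequality: For any Markov chain X → Y → Z, we have I(X;Y) ≥ I(X;Z).

Here Z = f(Y) is a deterministic function of Y, forming X → Y → Z.

Original I(X;Y) = 0.0263 dits

After applying f:
P(X,Z) where Z=f(Y):
- P(X,Z=0) = P(X,Y=2)
- P(X,Z=1) = P(X,Y=0) + P(X,Y=1)

I(X;Z) = I(X;f(Y)) = 0.0213 dits

Verification: 0.0263 ≥ 0.0213 ✓

Information cannot be created by processing; the function f can only lose information about X.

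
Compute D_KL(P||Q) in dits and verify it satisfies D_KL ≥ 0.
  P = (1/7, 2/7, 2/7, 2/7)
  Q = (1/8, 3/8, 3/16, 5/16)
0.0157 dits

KL divergence satisfies the Gibbs inequality: D_KL(P||Q) ≥ 0 for all distributions P, Q.

D_KL(P||Q) = Σ p(x) log(p(x)/q(x))
Term by term:
  x=0: 1/7 × log_10[(1/7)/(1/8)] = 0.0083
  x=1: 2/7 × log_10[(2/7)/(3/8)] = -0.0337
  x=2: 2/7 × log_10[(2/7)/(3/16)] = 0.0523
  x=3: 2/7 × log_10[(2/7)/(5/16)] = -0.0111
D_KL(P||Q) = 0.0157 dits

D_KL(P||Q) = 0.0157 ≥ 0 ✓

This non-negativity is a fundamental property: relative entropy cannot be negative because it measures how different Q is from P.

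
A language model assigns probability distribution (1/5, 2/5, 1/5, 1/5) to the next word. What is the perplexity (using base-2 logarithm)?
3.7893

Perplexity is 2^H (or exp(H) for natural log).

First, H = -Σ p log p = 1.9219 bits
Perplexity = 2^1.9219 = 3.7893

Interpretation: The model's uncertainty is equivalent to choosing uniformly among 3.8 options.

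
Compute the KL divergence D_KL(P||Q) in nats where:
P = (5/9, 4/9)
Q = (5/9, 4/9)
0.0000 nats

KL divergence: D_KL(P||Q) = Σ p(x) log(p(x)/q(x))

Computing term by term:
  x=0: 5/9 × log_e[(5/9)/(5/9)] = 5/9 × 0.0000 = 0.0000
  x=1: 4/9 × log_e[(4/9)/(4/9)] = 4/9 × 0.0000 = 0.0000

D_KL(P||Q) = 0.0000 nats

Note: KL divergence is always non-negative and equals 0 iff P = Q.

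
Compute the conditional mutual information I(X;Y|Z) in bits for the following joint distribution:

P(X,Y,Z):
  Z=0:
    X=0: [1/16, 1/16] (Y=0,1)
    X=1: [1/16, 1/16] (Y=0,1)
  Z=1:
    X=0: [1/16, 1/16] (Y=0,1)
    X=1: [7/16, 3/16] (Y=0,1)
0.0129 bits

Conditional mutual information: I(X;Y|Z) = H(X|Z) + H(Y|Z) - H(X,Y|Z)

H(Z) = 0.8113
H(X,Z) = 1.5488 → H(X|Z) = 0.7375
H(Y,Z) = 1.7500 → H(Y|Z) = 0.9387
H(X,Y,Z) = 2.4746 → H(X,Y|Z) = 1.6633

I(X;Y|Z) = 0.7375 + 0.9387 - 1.6633 = 0.0129 bits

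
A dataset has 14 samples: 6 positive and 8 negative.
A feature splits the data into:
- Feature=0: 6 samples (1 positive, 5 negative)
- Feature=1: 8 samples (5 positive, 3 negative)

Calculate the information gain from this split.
0.1613 bits

Information Gain = H(Y) - H(Y|Feature)

Before split:
P(positive) = 6/14 = 0.4286
H(Y) = 0.9852 bits

After split:
Feature=0: H = 0.6500 bits (weight = 6/14)
Feature=1: H = 0.9544 bits (weight = 8/14)
H(Y|Feature) = (6/14)×0.6500 + (8/14)×0.9544 = 0.8240 bits

Information Gain = 0.9852 - 0.8240 = 0.1613 bits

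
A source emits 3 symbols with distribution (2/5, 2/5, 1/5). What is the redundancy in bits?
0.0630 bits

Redundancy measures how far a source is from maximum entropy:
R = H_max - H(X)

Maximum entropy for 3 symbols: H_max = log_2(3) = 1.5850 bits
Actual entropy: H(X) = 1.5219 bits
Redundancy: R = 1.5850 - 1.5219 = 0.0630 bits

This redundancy represents potential for compression: the source could be compressed by 0.0630 bits per symbol.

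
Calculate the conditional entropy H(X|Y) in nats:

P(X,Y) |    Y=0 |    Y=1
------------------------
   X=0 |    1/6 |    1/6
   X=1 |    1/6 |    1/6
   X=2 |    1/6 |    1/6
1.0986 nats

Using the chain rule: H(X|Y) = H(X,Y) - H(Y)

First, compute H(X,Y) = 1.7918 nats

Marginal P(Y) = (1/2, 1/2)
H(Y) = 0.6931 nats

H(X|Y) = H(X,Y) - H(Y) = 1.7918 - 0.6931 = 1.0986 nats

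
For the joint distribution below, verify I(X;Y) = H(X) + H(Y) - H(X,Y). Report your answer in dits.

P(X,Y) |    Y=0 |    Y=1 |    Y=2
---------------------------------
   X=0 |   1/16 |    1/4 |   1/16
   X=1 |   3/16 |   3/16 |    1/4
I(X;Y) = 0.0286 dits

Mutual information has multiple equivalent forms:
- I(X;Y) = H(X) - H(X|Y)
- I(X;Y) = H(Y) - H(Y|X)
- I(X;Y) = H(X) + H(Y) - H(X,Y)

Computing all quantities:
H(X) = 0.2873, H(Y) = 0.4654, H(X,Y) = 0.7242
H(X|Y) = 0.2587, H(Y|X) = 0.4369

Verification:
H(X) - H(X|Y) = 0.2873 - 0.2587 = 0.0286
H(Y) - H(Y|X) = 0.4654 - 0.4369 = 0.0286
H(X) + H(Y) - H(X,Y) = 0.2873 + 0.4654 - 0.7242 = 0.0286

All forms give I(X;Y) = 0.0286 dits. ✓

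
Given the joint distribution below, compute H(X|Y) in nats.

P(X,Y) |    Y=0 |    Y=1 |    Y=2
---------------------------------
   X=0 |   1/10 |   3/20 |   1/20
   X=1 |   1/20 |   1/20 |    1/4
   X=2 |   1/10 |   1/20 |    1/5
0.9730 nats

Using the chain rule: H(X|Y) = H(X,Y) - H(Y)

First, compute H(X,Y) = 2.0127 nats

Marginal P(Y) = (1/4, 1/4, 1/2)
H(Y) = 1.0397 nats

H(X|Y) = H(X,Y) - H(Y) = 2.0127 - 1.0397 = 0.9730 nats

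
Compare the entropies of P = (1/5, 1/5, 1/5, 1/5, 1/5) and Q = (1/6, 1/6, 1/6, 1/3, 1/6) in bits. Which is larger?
P

Computing entropies in bits:
H(P) = 2.3219
H(Q) = 2.2516

Distribution P has higher entropy.

Intuition: The distribution closer to uniform (more spread out) has higher entropy.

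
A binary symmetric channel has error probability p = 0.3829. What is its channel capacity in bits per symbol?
0.0399 bits

For a binary symmetric channel (BSC) with error probability p:
Capacity C = 1 - H(p) bits per symbol

where H(p) = -p log₂(p) - (1-p) log₂(1-p) is the binary entropy function.

H(0.3829) = 0.9601 bits
C = 1 - 0.9601 = 0.0399 bits per symbol

This means we can reliably transmit up to 0.0399 bits of information per channel use.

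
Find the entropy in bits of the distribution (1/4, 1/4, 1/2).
1.5000 bits

Shannon entropy is H(X) = -Σ p(x) log p(x).

For P = (1/4, 1/4, 1/2):
H = -1/4 × log_2(1/4) -1/4 × log_2(1/4) -1/2 × log_2(1/2)
H = 1.5000 bits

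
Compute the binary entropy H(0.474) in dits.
0.3004 dits

The binary entropy function is:
H(p) = -p log(p) - (1-p) log(1-p)

H(0.474) = -0.474 × log_10(0.474) - 0.526 × log_10(0.526)
H(0.474) = 0.3004 dits

Note: Binary entropy is maximized at p=0.5 (H=1 bit) and minimized at p=0 or p=1 (H=0).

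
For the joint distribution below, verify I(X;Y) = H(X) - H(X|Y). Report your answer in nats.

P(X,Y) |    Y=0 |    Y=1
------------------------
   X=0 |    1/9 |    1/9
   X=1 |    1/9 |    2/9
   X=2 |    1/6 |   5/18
I(X;Y) = 0.0080 nats

Mutual information has multiple equivalent forms:
- I(X;Y) = H(X) - H(X|Y)
- I(X;Y) = H(Y) - H(Y|X)
- I(X;Y) = H(X) + H(Y) - H(X,Y)

Computing all quantities:
H(X) = 1.0609, H(Y) = 0.6682, H(X,Y) = 1.7211
H(X|Y) = 1.0528, H(Y|X) = 0.6602

Verification:
H(X) - H(X|Y) = 1.0609 - 1.0528 = 0.0080
H(Y) - H(Y|X) = 0.6682 - 0.6602 = 0.0080
H(X) + H(Y) - H(X,Y) = 1.0609 + 0.6682 - 1.7211 = 0.0080

All forms give I(X;Y) = 0.0080 nats. ✓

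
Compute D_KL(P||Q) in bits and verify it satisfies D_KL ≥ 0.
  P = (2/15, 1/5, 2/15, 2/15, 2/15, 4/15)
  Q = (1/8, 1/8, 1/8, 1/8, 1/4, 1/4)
0.0768 bits

KL divergence satisfies the Gibbs inequality: D_KL(P||Q) ≥ 0 for all distributions P, Q.

D_KL(P||Q) = Σ p(x) log(p(x)/q(x))
Term by term:
  x=0: 2/15 × log_2[(2/15)/(1/8)] = 0.0124
  x=1: 1/5 × log_2[(1/5)/(1/8)] = 0.1356
  x=2: 2/15 × log_2[(2/15)/(1/8)] = 0.0124
  x=3: 2/15 × log_2[(2/15)/(1/8)] = 0.0124
  x=4: 2/15 × log_2[(2/15)/(1/4)] = -0.1209
  x=5: 4/15 × log_2[(4/15)/(1/4)] = 0.0248
D_KL(P||Q) = 0.0768 bits

D_KL(P||Q) = 0.0768 ≥ 0 ✓

This non-negativity is a fundamental property: relative entropy cannot be negative because it measures how different Q is from P.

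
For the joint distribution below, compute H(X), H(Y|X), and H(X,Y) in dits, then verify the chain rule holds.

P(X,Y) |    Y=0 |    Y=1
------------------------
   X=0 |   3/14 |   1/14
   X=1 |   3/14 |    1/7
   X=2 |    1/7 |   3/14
H(X,Y) = 0.7534, H(X) = 0.4748, H(Y|X) = 0.2786 (all in dits)

Chain rule: H(X,Y) = H(X) + H(Y|X)

Left side — joint entropy directly:
H(X,Y) = -Σ p(x,y) log p(x,y) = 0.7534 dits

Right side — compute H(Y|X) from the conditional distributions:
P(X) = (2/7, 5/14, 5/14), so H(X) = 0.4748 dits
H(Y|X) = Σ_x P(X=x) · H(Y|X=x):
  P(Y|X=0) = (3/4, 1/4), H(Y|X=0) = 0.2442, weight P(X=0) = 2/7
  P(Y|X=1) = (3/5, 2/5), H(Y|X=1) = 0.2923, weight P(X=1) = 5/14
  P(Y|X=2) = (2/5, 3/5), H(Y|X=2) = 0.2923, weight P(X=2) = 5/14
H(Y|X) = 0.2786 dits

H(X) + H(Y|X) = 0.4748 + 0.2786 = 0.7534 dits

Both sides equal 0.7534 dits. ✓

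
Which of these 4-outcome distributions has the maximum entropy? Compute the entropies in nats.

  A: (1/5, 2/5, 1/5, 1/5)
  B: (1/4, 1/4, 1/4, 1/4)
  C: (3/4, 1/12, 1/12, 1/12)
B

For a discrete distribution over n outcomes, entropy is maximized by the uniform distribution.

Computing entropies:
H(A) = 1.3322 nats
H(B) = 1.3863 nats
H(C) = 0.8370 nats

The uniform distribution (where all probabilities equal 1/4) achieves the maximum entropy of log_e(4) = 1.3863 nats.

Distribution B has the highest entropy.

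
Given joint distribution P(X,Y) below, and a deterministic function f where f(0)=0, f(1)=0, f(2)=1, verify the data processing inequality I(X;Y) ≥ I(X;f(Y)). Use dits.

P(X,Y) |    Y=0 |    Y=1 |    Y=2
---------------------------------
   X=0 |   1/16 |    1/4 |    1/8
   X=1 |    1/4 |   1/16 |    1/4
I(X;Y) = 0.0581, I(X;f(Y)) = 0.0058, inequality holds: 0.0581 ≥ 0.0058

Data Processing Inequality: For any Markov chain X → Y → Z, we have I(X;Y) ≥ I(X;Z).

Here Z = f(Y) is a deterministic function of Y, forming X → Y → Z.

Original I(X;Y) = 0.0581 dits

After applying f:
P(X,Z) where Z=f(Y):
- P(X,Z=0) = P(X,Y=0) + P(X,Y=1)
- P(X,Z=1) = P(X,Y=2)

I(X;Z) = I(X;f(Y)) = 0.0058 dits

Verification: 0.0581 ≥ 0.0058 ✓

Information cannot be created by processing; the function f can only lose information about X.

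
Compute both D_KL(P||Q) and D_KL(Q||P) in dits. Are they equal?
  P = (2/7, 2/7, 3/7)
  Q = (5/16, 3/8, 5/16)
D_KL(P||Q) = 0.0139, D_KL(Q||P) = 0.0136

KL divergence is not symmetric: D_KL(P||Q) ≠ D_KL(Q||P) in general.

D_KL(P||Q) = 0.0139 dits
D_KL(Q||P) = 0.0136 dits

No, they are not equal!

This asymmetry is why KL divergence is not a true distance metric.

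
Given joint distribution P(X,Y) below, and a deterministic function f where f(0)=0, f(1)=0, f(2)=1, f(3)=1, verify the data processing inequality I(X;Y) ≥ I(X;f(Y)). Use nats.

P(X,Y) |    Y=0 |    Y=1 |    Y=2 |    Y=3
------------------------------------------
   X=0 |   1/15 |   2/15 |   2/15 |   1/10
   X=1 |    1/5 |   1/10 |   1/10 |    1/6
I(X;Y) = 0.0392, I(X;f(Y)) = 0.0023, inequality holds: 0.0392 ≥ 0.0023

Data Processing Inequality: For any Markov chain X → Y → Z, we have I(X;Y) ≥ I(X;Z).

Here Z = f(Y) is a deterministic function of Y, forming X → Y → Z.

Original I(X;Y) = 0.0392 nats

After applying f:
P(X,Z) where Z=f(Y):
- P(X,Z=0) = P(X,Y=0) + P(X,Y=1)
- P(X,Z=1) = P(X,Y=2) + P(X,Y=3)

I(X;Z) = I(X;f(Y)) = 0.0023 nats

Verification: 0.0392 ≥ 0.0023 ✓

Information cannot be created by processing; the function f can only lose information about X.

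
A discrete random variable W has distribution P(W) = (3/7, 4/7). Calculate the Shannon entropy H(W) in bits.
0.9852 bits

Shannon entropy is H(X) = -Σ p(x) log p(x).

For P = (3/7, 4/7):
H = -3/7 × log_2(3/7) -4/7 × log_2(4/7)
H = 0.9852 bits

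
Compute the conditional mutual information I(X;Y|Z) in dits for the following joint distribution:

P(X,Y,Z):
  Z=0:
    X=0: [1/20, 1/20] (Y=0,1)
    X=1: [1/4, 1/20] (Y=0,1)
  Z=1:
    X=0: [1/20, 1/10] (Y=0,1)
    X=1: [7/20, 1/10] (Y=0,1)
0.0298 dits

Conditional mutual information: I(X;Y|Z) = H(X|Z) + H(Y|Z) - H(X,Y|Z)

H(Z) = 0.2923
H(X,Z) = 0.5365 → H(X|Z) = 0.2442
H(Y,Z) = 0.5558 → H(Y|Z) = 0.2635
H(X,Y,Z) = 0.7703 → H(X,Y|Z) = 0.4780

I(X;Y|Z) = 0.2442 + 0.2635 - 0.4780 = 0.0298 dits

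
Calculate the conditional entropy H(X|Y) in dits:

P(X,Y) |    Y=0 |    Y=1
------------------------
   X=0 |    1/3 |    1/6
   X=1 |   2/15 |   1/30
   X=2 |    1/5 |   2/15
0.4347 dits

Using the chain rule: H(X|Y) = H(X,Y) - H(Y)

First, compute H(X,Y) = 0.7111 dits

Marginal P(Y) = (2/3, 1/3)
H(Y) = 0.2764 dits

H(X|Y) = H(X,Y) - H(Y) = 0.7111 - 0.2764 = 0.4347 dits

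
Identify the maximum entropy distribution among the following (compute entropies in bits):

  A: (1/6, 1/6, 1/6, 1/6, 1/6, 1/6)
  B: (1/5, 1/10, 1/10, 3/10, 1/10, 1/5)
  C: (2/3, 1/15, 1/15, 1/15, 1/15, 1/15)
A

For a discrete distribution over n outcomes, entropy is maximized by the uniform distribution.

Computing entropies:
H(A) = 2.5850 bits
H(B) = 2.4464 bits
H(C) = 1.6923 bits

The uniform distribution (where all probabilities equal 1/6) achieves the maximum entropy of log_2(6) = 2.5850 bits.

Distribution A has the highest entropy.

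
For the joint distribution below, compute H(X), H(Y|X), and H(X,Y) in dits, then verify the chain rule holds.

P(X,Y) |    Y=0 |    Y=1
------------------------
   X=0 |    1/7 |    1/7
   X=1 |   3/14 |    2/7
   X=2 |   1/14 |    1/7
H(X,Y) = 0.7429, H(X) = 0.4493, H(Y|X) = 0.2935 (all in dits)

Chain rule: H(X,Y) = H(X) + H(Y|X)

Left side — joint entropy directly:
H(X,Y) = -Σ p(x,y) log p(x,y) = 0.7429 dits

Right side — compute H(Y|X) from the conditional distributions:
P(X) = (2/7, 1/2, 3/14), so H(X) = 0.4493 dits
H(Y|X) = Σ_x P(X=x) · H(Y|X=x):
  P(Y|X=0) = (1/2, 1/2), H(Y|X=0) = 0.3010, weight P(X=0) = 2/7
  P(Y|X=1) = (3/7, 4/7), H(Y|X=1) = 0.2966, weight P(X=1) = 1/2
  P(Y|X=2) = (1/3, 2/3), H(Y|X=2) = 0.2764, weight P(X=2) = 3/14
H(Y|X) = 0.2935 dits

H(X) + H(Y|X) = 0.4493 + 0.2935 = 0.7429 dits

Both sides equal 0.7429 dits. ✓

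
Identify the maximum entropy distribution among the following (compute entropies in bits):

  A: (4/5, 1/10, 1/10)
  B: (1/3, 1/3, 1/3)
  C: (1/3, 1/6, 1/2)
B

For a discrete distribution over n outcomes, entropy is maximized by the uniform distribution.

Computing entropies:
H(A) = 0.9219 bits
H(B) = 1.5850 bits
H(C) = 1.4591 bits

The uniform distribution (where all probabilities equal 1/3) achieves the maximum entropy of log_2(3) = 1.5850 bits.

Distribution B has the highest entropy.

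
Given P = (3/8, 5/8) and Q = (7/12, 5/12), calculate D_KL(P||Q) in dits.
0.0381 dits

KL divergence: D_KL(P||Q) = Σ p(x) log(p(x)/q(x))

Computing term by term:
  x=0: 3/8 × log_10[(3/8)/(7/12)] = 3/8 × -0.1919 = -0.0720
  x=1: 5/8 × log_10[(5/8)/(5/12)] = 5/8 × 0.1761 = 0.1101

D_KL(P||Q) = 0.0381 dits

Note: KL divergence is always non-negative and equals 0 iff P = Q.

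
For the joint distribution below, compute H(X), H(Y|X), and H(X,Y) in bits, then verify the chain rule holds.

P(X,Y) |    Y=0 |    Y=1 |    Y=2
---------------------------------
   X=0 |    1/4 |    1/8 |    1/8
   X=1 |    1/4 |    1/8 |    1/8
H(X,Y) = 2.5000, H(X) = 1.0000, H(Y|X) = 1.5000 (all in bits)

Chain rule: H(X,Y) = H(X) + H(Y|X)

Left side — joint entropy directly:
H(X,Y) = -Σ p(x,y) log p(x,y) = 2.5000 bits

Right side — compute H(Y|X) from the conditional distributions:
P(X) = (1/2, 1/2), so H(X) = 1.0000 bits
H(Y|X) = Σ_x P(X=x) · H(Y|X=x):
  P(Y|X=0) = (1/2, 1/4, 1/4), H(Y|X=0) = 1.5000, weight P(X=0) = 1/2
  P(Y|X=1) = (1/2, 1/4, 1/4), H(Y|X=1) = 1.5000, weight P(X=1) = 1/2
H(Y|X) = 1.5000 bits

H(X) + H(Y|X) = 1.0000 + 1.5000 = 2.5000 bits

Both sides equal 2.5000 bits. ✓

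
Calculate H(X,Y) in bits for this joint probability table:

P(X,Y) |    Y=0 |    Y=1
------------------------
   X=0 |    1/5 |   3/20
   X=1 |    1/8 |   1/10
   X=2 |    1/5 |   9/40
2.5307 bits

Joint entropy is H(X,Y) = -Σ_{x,y} p(x,y) log p(x,y).

Summing over all non-zero entries:
H(X,Y) = -[1/5·log_2(1/5) + 3/20·log_2(3/20) + 1/8·log_2(1/8) + 1/10·log_2(1/10) + 1/5·log_2(1/5) + 9/40·log_2(9/40)]
H(X,Y) = 2.5307 bits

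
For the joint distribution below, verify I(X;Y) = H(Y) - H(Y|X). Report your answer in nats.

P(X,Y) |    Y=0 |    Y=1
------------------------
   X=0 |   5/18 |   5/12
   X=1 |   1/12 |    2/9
I(X;Y) = 0.0076 nats

Mutual information has multiple equivalent forms:
- I(X;Y) = H(X) - H(X|Y)
- I(X;Y) = H(Y) - H(Y|X)
- I(X;Y) = H(X) + H(Y) - H(X,Y)

Computing all quantities:
H(X) = 0.6155, H(Y) = 0.6541, H(X,Y) = 1.2619
H(X|Y) = 0.6079, H(Y|X) = 0.6464

Verification:
H(X) - H(X|Y) = 0.6155 - 0.6079 = 0.0076
H(Y) - H(Y|X) = 0.6541 - 0.6464 = 0.0076
H(X) + H(Y) - H(X,Y) = 0.6155 + 0.6541 - 1.2619 = 0.0076

All forms give I(X;Y) = 0.0076 nats. ✓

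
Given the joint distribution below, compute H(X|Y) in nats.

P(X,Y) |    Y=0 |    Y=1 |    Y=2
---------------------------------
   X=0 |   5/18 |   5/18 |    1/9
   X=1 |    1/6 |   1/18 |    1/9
0.5982 nats

Using the chain rule: H(X|Y) = H(X,Y) - H(Y)

First, compute H(X,Y) = 1.6591 nats

Marginal P(Y) = (4/9, 1/3, 2/9)
H(Y) = 1.0609 nats

H(X|Y) = H(X,Y) - H(Y) = 1.6591 - 1.0609 = 0.5982 nats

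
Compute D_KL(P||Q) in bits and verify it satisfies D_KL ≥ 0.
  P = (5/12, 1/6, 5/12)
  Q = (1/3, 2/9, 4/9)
0.0262 bits

KL divergence satisfies the Gibbs inequality: D_KL(P||Q) ≥ 0 for all distributions P, Q.

D_KL(P||Q) = Σ p(x) log(p(x)/q(x))
Term by term:
  x=0: 5/12 × log_2[(5/12)/(1/3)] = 0.1341
  x=1: 1/6 × log_2[(1/6)/(2/9)] = -0.0692
  x=2: 5/12 × log_2[(5/12)/(4/9)] = -0.0388
D_KL(P||Q) = 0.0262 bits

D_KL(P||Q) = 0.0262 ≥ 0 ✓

This non-negativity is a fundamental property: relative entropy cannot be negative because it measures how different Q is from P.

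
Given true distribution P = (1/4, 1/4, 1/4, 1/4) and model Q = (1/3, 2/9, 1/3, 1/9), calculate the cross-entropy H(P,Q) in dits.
0.6404 dits

Cross-entropy: H(P,Q) = -Σ p(x) log q(x)

Alternatively: H(P,Q) = H(P) + D_KL(P||Q)
H(P) = 0.6021 dits
D_KL(P||Q) = 0.0384 dits

H(P,Q) = 0.6021 + 0.0384 = 0.6404 dits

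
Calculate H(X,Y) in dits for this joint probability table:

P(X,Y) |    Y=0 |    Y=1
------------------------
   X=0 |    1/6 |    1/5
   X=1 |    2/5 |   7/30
0.5761 dits

Joint entropy is H(X,Y) = -Σ_{x,y} p(x,y) log p(x,y).

Summing over all non-zero entries:
H(X,Y) = -[1/6·log_10(1/6) + 1/5·log_10(1/5) + 2/5·log_10(2/5) + 7/30·log_10(7/30)]
H(X,Y) = 0.5761 dits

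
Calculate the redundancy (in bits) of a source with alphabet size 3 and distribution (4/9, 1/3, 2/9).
0.0545 bits

Redundancy measures how far a source is from maximum entropy:
R = H_max - H(X)

Maximum entropy for 3 symbols: H_max = log_2(3) = 1.5850 bits
Actual entropy: H(X) = 1.5305 bits
Redundancy: R = 1.5850 - 1.5305 = 0.0545 bits

This redundancy represents potential for compression: the source could be compressed by 0.0545 bits per symbol.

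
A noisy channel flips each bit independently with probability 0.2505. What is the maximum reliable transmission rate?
0.1879 bits

For a binary symmetric channel (BSC) with error probability p:
Capacity C = 1 - H(p) bits per symbol

where H(p) = -p log₂(p) - (1-p) log₂(1-p) is the binary entropy function.

H(0.2505) = 0.8121 bits
C = 1 - 0.8121 = 0.1879 bits per symbol

This means we can reliably transmit up to 0.1879 bits of information per channel use.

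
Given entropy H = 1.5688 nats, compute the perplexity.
4.8009

Perplexity is e^H (or exp(H) for natural log).

H = 1.5688 nats
Perplexity = e^1.5688 = 4.8009

Interpretation: The model's uncertainty is equivalent to choosing uniformly among 4.8 options.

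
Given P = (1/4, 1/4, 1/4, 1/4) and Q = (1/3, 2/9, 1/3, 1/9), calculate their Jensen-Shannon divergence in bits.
0.0290 bits

Jensen-Shannon divergence is:
JSD(P||Q) = 0.5 × D_KL(P||M) + 0.5 × D_KL(Q||M)
where M = 0.5 × (P + Q) is the mixture distribution.

M = 0.5 × (1/4, 1/4, 1/4, 1/4) + 0.5 × (1/3, 2/9, 1/3, 1/9) = (7/24, 0.236111, 7/24, 0.180556)

D_KL(P||M) = 0.0268 bits
D_KL(Q||M) = 0.0312 bits

JSD(P||Q) = 0.5 × 0.0268 + 0.5 × 0.0312 = 0.0290 bits

Unlike KL divergence, JSD is symmetric and bounded: 0 ≤ JSD ≤ log(2).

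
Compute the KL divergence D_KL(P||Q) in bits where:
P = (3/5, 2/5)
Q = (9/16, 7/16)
0.0042 bits

KL divergence: D_KL(P||Q) = Σ p(x) log(p(x)/q(x))

Computing term by term:
  x=0: 3/5 × log_2[(3/5)/(9/16)] = 3/5 × 0.0931 = 0.0559
  x=1: 2/5 × log_2[(2/5)/(7/16)] = 2/5 × -0.1293 = -0.0517

D_KL(P||Q) = 0.0042 bits

Note: KL divergence is always non-negative and equals 0 iff P = Q.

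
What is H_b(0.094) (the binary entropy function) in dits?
0.1354 dits

The binary entropy function is:
H(p) = -p log(p) - (1-p) log(1-p)

H(0.094) = -0.094 × log_10(0.094) - 0.906 × log_10(0.906)
H(0.094) = 0.1354 dits

Note: Binary entropy is maximized at p=0.5 (H=1 bit) and minimized at p=0 or p=1 (H=0).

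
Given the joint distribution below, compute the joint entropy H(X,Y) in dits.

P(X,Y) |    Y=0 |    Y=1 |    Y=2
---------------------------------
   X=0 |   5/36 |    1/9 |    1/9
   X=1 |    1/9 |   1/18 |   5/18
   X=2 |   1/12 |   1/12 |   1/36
0.8845 dits

Joint entropy is H(X,Y) = -Σ_{x,y} p(x,y) log p(x,y).

Summing over all non-zero entries:
H(X,Y) = -[5/36·log_10(5/36) + 1/9·log_10(1/9) + 1/9·log_10(1/9) + 1/9·log_10(1/9) + 1/18·log_10(1/18) + 5/18·log_10(5/18) + 1/12·log_10(1/12) + 1/12·log_10(1/12) + 1/36·log_10(1/36)]
H(X,Y) = 0.8845 dits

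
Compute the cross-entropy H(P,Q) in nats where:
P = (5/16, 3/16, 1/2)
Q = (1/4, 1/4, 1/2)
1.0397 nats

Cross-entropy: H(P,Q) = -Σ p(x) log q(x)

Alternatively: H(P,Q) = H(P) + D_KL(P||Q)
H(P) = 1.0239 nats
D_KL(P||Q) = 0.0158 nats

H(P,Q) = 1.0239 + 0.0158 = 1.0397 nats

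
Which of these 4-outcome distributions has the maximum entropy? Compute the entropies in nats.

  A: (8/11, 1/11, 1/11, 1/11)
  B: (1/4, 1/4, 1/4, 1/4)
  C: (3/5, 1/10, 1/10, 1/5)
B

For a discrete distribution over n outcomes, entropy is maximized by the uniform distribution.

Computing entropies:
H(A) = 0.8856 nats
H(B) = 1.3863 nats
H(C) = 1.0889 nats

The uniform distribution (where all probabilities equal 1/4) achieves the maximum entropy of log_e(4) = 1.3863 nats.

Distribution B has the highest entropy.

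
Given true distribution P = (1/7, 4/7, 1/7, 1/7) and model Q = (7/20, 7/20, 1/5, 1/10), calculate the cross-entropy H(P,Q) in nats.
1.3087 nats

Cross-entropy: H(P,Q) = -Σ p(x) log q(x)

Alternatively: H(P,Q) = H(P) + D_KL(P||Q)
H(P) = 1.1537 nats
D_KL(P||Q) = 0.1550 nats

H(P,Q) = 1.1537 + 0.1550 = 1.3087 nats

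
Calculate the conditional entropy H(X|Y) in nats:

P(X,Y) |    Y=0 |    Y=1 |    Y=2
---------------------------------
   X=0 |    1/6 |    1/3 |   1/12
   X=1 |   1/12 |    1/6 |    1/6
0.6365 nats

Using the chain rule: H(X|Y) = H(X,Y) - H(Y)

First, compute H(X,Y) = 1.6762 nats

Marginal P(Y) = (1/4, 1/2, 1/4)
H(Y) = 1.0397 nats

H(X|Y) = H(X,Y) - H(Y) = 1.6762 - 1.0397 = 0.6365 nats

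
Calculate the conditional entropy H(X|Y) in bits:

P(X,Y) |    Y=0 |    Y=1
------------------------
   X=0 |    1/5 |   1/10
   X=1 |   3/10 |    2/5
0.8464 bits

Using the chain rule: H(X|Y) = H(X,Y) - H(Y)

First, compute H(X,Y) = 1.8464 bits

Marginal P(Y) = (1/2, 1/2)
H(Y) = 1.0000 bits

H(X|Y) = H(X,Y) - H(Y) = 1.8464 - 1.0000 = 0.8464 bits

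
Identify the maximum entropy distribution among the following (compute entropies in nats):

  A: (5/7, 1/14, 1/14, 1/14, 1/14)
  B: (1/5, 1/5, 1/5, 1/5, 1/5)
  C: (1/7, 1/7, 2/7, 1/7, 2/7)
B

For a discrete distribution over n outcomes, entropy is maximized by the uniform distribution.

Computing entropies:
H(A) = 0.9944 nats
H(B) = 1.6094 nats
H(C) = 1.5498 nats

The uniform distribution (where all probabilities equal 1/5) achieves the maximum entropy of log_e(5) = 1.6094 nats.

Distribution B has the highest entropy.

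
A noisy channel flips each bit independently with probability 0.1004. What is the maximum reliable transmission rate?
0.5297 bits

For a binary symmetric channel (BSC) with error probability p:
Capacity C = 1 - H(p) bits per symbol

where H(p) = -p log₂(p) - (1-p) log₂(1-p) is the binary entropy function.

H(0.1004) = 0.4703 bits
C = 1 - 0.4703 = 0.5297 bits per symbol

This means we can reliably transmit up to 0.5297 bits of information per channel use.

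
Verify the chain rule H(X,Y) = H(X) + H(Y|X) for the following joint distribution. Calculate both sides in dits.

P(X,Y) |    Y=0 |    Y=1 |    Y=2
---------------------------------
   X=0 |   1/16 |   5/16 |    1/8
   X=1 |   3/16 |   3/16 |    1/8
H(X,Y) = 0.7315, H(X) = 0.3010, H(Y|X) = 0.4305 (all in dits)

Chain rule: H(X,Y) = H(X) + H(Y|X)

Left side — joint entropy directly:
H(X,Y) = -Σ p(x,y) log p(x,y) = 0.7315 dits

Right side — compute H(Y|X) from the conditional distributions:
P(X) = (1/2, 1/2), so H(X) = 0.3010 dits
H(Y|X) = Σ_x P(X=x) · H(Y|X=x):
  P(Y|X=0) = (1/8, 5/8, 1/4), H(Y|X=0) = 0.3910, weight P(X=0) = 1/2
  P(Y|X=1) = (3/8, 3/8, 1/4), H(Y|X=1) = 0.4700, weight P(X=1) = 1/2
H(Y|X) = 0.4305 dits

H(X) + H(Y|X) = 0.3010 + 0.4305 = 0.7315 dits

Both sides equal 0.7315 dits. ✓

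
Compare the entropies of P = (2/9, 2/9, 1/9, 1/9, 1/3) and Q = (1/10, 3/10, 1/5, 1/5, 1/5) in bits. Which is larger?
Q

Computing entropies in bits:
H(P) = 2.1972
H(Q) = 2.2464

Distribution Q has higher entropy.

Intuition: The distribution closer to uniform (more spread out) has higher entropy.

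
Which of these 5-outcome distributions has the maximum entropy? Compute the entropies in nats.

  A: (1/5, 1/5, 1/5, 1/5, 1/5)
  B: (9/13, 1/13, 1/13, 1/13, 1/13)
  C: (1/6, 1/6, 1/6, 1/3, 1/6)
A

For a discrete distribution over n outcomes, entropy is maximized by the uniform distribution.

Computing entropies:
H(A) = 1.6094 nats
H(B) = 1.0438 nats
H(C) = 1.5607 nats

The uniform distribution (where all probabilities equal 1/5) achieves the maximum entropy of log_e(5) = 1.6094 nats.

Distribution A has the highest entropy.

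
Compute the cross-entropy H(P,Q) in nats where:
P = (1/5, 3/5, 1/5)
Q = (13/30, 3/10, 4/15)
1.1540 nats

Cross-entropy: H(P,Q) = -Σ p(x) log q(x)

Alternatively: H(P,Q) = H(P) + D_KL(P||Q)
H(P) = 0.9503 nats
D_KL(P||Q) = 0.2037 nats

H(P,Q) = 0.9503 + 0.2037 = 1.1540 nats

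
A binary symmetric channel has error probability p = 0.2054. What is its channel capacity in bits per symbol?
0.2674 bits

For a binary symmetric channel (BSC) with error probability p:
Capacity C = 1 - H(p) bits per symbol

where H(p) = -p log₂(p) - (1-p) log₂(1-p) is the binary entropy function.

H(0.2054) = 0.7326 bits
C = 1 - 0.7326 = 0.2674 bits per symbol

This means we can reliably transmit up to 0.2674 bits of information per channel use.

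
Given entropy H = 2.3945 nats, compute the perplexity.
10.9627

Perplexity is e^H (or exp(H) for natural log).

H = 2.3945 nats
Perplexity = e^2.3945 = 10.9627

Interpretation: The model's uncertainty is equivalent to choosing uniformly among 11.0 options.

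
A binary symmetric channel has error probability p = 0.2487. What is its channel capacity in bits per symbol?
0.1908 bits

For a binary symmetric channel (BSC) with error probability p:
Capacity C = 1 - H(p) bits per symbol

where H(p) = -p log₂(p) - (1-p) log₂(1-p) is the binary entropy function.

H(0.2487) = 0.8092 bits
C = 1 - 0.8092 = 0.1908 bits per symbol

This means we can reliably transmit up to 0.1908 bits of information per channel use.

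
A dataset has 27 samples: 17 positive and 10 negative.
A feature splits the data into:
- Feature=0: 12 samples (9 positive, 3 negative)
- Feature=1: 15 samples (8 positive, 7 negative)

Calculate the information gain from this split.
0.0366 bits

Information Gain = H(Y) - H(Y|Feature)

Before split:
P(positive) = 17/27 = 0.6296
H(Y) = 0.9510 bits

After split:
Feature=0: H = 0.8113 bits (weight = 12/27)
Feature=1: H = 0.9968 bits (weight = 15/27)
H(Y|Feature) = (12/27)×0.8113 + (15/27)×0.9968 = 0.9143 bits

Information Gain = 0.9510 - 0.9143 = 0.0366 bits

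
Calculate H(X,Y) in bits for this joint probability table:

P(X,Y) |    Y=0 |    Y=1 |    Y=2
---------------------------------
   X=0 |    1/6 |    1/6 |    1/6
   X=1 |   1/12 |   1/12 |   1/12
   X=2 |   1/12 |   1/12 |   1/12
3.0850 bits

Joint entropy is H(X,Y) = -Σ_{x,y} p(x,y) log p(x,y).

Summing over all non-zero entries:
H(X,Y) = -[1/6·log_2(1/6) + 1/6·log_2(1/6) + 1/6·log_2(1/6) + 1/12·log_2(1/12) + 1/12·log_2(1/12) + 1/12·log_2(1/12) + 1/12·log_2(1/12) + 1/12·log_2(1/12) + 1/12·log_2(1/12)]
H(X,Y) = 3.0850 bits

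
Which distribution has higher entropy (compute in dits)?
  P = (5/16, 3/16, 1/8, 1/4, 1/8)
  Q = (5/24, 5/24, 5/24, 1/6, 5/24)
Q

Computing entropies in dits:
H(P) = 0.6705
H(Q) = 0.6974

Distribution Q has higher entropy.

Intuition: The distribution closer to uniform (more spread out) has higher entropy.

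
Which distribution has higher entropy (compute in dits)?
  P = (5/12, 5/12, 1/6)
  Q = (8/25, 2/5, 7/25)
Q

Computing entropies in dits:
H(P) = 0.4465
H(Q) = 0.4723

Distribution Q has higher entropy.

Intuition: The distribution closer to uniform (more spread out) has higher entropy.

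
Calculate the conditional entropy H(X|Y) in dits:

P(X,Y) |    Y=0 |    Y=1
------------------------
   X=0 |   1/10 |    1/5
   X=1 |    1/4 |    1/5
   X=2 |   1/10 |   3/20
0.4548 dits

Using the chain rule: H(X|Y) = H(X,Y) - H(Y)

First, compute H(X,Y) = 0.7537 dits

Marginal P(Y) = (9/20, 11/20)
H(Y) = 0.2989 dits

H(X|Y) = H(X,Y) - H(Y) = 0.7537 - 0.2989 = 0.4548 dits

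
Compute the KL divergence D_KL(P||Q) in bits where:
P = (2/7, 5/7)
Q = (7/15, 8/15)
0.0988 bits

KL divergence: D_KL(P||Q) = Σ p(x) log(p(x)/q(x))

Computing term by term:
  x=0: 2/7 × log_2[(2/7)/(7/15)] = 2/7 × -0.7078 = -0.2022
  x=1: 5/7 × log_2[(5/7)/(8/15)] = 5/7 × 0.4215 = 0.3010

D_KL(P||Q) = 0.0988 bits

Note: KL divergence is always non-negative and equals 0 iff P = Q.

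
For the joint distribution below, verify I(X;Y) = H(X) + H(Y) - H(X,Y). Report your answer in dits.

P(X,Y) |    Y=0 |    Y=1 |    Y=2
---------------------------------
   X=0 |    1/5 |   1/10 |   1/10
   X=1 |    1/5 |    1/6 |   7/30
I(X;Y) = 0.0068 dits

Mutual information has multiple equivalent forms:
- I(X;Y) = H(X) - H(X|Y)
- I(X;Y) = H(Y) - H(Y|X)
- I(X;Y) = H(X) + H(Y) - H(X,Y)

Computing all quantities:
H(X) = 0.2923, H(Y) = 0.4713, H(X,Y) = 0.7568
H(X|Y) = 0.2855, H(Y|X) = 0.4645

Verification:
H(X) - H(X|Y) = 0.2923 - 0.2855 = 0.0068
H(Y) - H(Y|X) = 0.4713 - 0.4645 = 0.0068
H(X) + H(Y) - H(X,Y) = 0.2923 + 0.4713 - 0.7568 = 0.0068

All forms give I(X;Y) = 0.0068 dits. ✓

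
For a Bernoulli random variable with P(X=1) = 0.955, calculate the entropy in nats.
0.1835 nats

The binary entropy function is:
H(p) = -p log(p) - (1-p) log(1-p)

H(0.955) = -0.955 × log_e(0.955) - 0.045 × log_e(0.045)
H(0.955) = 0.1835 nats

Note: Binary entropy is maximized at p=0.5 (H=1 bit) and minimized at p=0 or p=1 (H=0).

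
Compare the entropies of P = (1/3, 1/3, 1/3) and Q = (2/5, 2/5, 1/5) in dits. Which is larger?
P

Computing entropies in dits:
H(P) = 0.4771
H(Q) = 0.4581

Distribution P has higher entropy.

Intuition: The distribution closer to uniform (more spread out) has higher entropy.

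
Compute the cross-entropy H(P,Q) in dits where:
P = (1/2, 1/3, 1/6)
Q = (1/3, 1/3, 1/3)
0.4771 dits

Cross-entropy: H(P,Q) = -Σ p(x) log q(x)

Alternatively: H(P,Q) = H(P) + D_KL(P||Q)
H(P) = 0.4392 dits
D_KL(P||Q) = 0.0379 dits

H(P,Q) = 0.4392 + 0.0379 = 0.4771 dits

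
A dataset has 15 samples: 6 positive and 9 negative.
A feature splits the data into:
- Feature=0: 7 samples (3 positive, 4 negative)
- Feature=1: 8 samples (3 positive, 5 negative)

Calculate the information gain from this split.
0.0021 bits

Information Gain = H(Y) - H(Y|Feature)

Before split:
P(positive) = 6/15 = 0.4000
H(Y) = 0.9710 bits

After split:
Feature=0: H = 0.9852 bits (weight = 7/15)
Feature=1: H = 0.9544 bits (weight = 8/15)
H(Y|Feature) = (7/15)×0.9852 + (8/15)×0.9544 = 0.9688 bits

Information Gain = 0.9710 - 0.9688 = 0.0021 bits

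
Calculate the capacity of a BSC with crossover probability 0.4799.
0.0012 bits

For a binary symmetric channel (BSC) with error probability p:
Capacity C = 1 - H(p) bits per symbol

where H(p) = -p log₂(p) - (1-p) log₂(1-p) is the binary entropy function.

H(0.4799) = 0.9988 bits
C = 1 - 0.9988 = 0.0012 bits per symbol

This means we can reliably transmit up to 0.0012 bits of information per channel use.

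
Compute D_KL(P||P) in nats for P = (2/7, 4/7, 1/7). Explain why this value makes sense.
0.0000 nats

KL divergence satisfies the Gibbs inequality: D_KL(P||Q) ≥ 0 for all distributions P, Q.

D_KL(P||Q) = Σ p(x) log(p(x)/q(x))
Each term is p(x) × log_e(p(x)/p(x)) = p(x) × log_e(1) = 0, so the sum is 0.
D_KL(P||Q) = 0.0000 nats

When P = Q, the KL divergence is exactly 0, as there is no 'divergence' between identical distributions.

This non-negativity is a fundamental property: relative entropy cannot be negative because it measures how different Q is from P.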